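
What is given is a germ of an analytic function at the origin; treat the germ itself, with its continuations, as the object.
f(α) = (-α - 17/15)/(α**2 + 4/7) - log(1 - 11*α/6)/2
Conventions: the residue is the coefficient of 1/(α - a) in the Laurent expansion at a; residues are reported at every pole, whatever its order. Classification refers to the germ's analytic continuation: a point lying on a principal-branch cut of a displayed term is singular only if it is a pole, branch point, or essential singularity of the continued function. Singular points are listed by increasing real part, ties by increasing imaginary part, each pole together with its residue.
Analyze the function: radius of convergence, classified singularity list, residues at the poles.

Denominator factor (α**2 + 4/7): discriminant -16/7, complex-conjugate roots ((2/7)*sqrt(7))*i and -((2/7)*sqrt(7))*i; poles of order 1, moduli (2/7)*sqrt(7) and (2/7)*sqrt(7).
Branch term (-1/2)*log(1 - α/(6/11)): its argument vanishes at α = 6/11, a logarithmic branch point, modulus 6/11.
The radius of convergence is the smallest modulus among the singular points: 6/11.
The branch term is analytic at -((2/7)*sqrt(7))*i and contributes nothing to the residue; only the rational part matters.
The factor α**2 + 4/7 splits as (α - a)(α - a') with a = -((2/7)*sqrt(7))*i, a' = ((2/7)*sqrt(7))*i. At the order-1 pole a set g(α) = (α - a)*(rational part) = [-α - 17/15] / (α - a').
Simple pole: residue = g(a) at a = -((2/7)*sqrt(7))*i, which is (-1/2) - ((17/60)*sqrt(7))*i.
The branch term is analytic at ((2/7)*sqrt(7))*i and contributes nothing to the residue; only the rational part matters.
The factor α**2 + 4/7 splits as (α - a)(α - a') with a = ((2/7)*sqrt(7))*i, a' = -((2/7)*sqrt(7))*i. At the order-1 pole a set g(α) = (α - a)*(rational part) = [-α - 17/15] / (α - a').
Simple pole: residue = g(a) at a = ((2/7)*sqrt(7))*i, which is (-1/2) + ((17/60)*sqrt(7))*i.
List the singular points by increasing real part (a conjugate pair: the negative imaginary part first).

Radius of convergence at 0: 6/11.
At -((2/7)*sqrt(7))*i: a pole of order 1; residue (-1/2) - ((17/60)*sqrt(7))*i.
At ((2/7)*sqrt(7))*i: a pole of order 1; residue (-1/2) + ((17/60)*sqrt(7))*i.
At 6/11: a logarithmic branch point.


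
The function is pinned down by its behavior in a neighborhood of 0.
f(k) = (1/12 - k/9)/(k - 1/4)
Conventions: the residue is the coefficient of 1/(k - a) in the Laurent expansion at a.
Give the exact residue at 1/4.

The residue is 1/18.

At the order-1 pole 1/4 set g(k) = (k - (1/4))*f(k) = 1/12 - k/9.
Simple pole: residue = g(a) at a = 1/4, which is 1/18.


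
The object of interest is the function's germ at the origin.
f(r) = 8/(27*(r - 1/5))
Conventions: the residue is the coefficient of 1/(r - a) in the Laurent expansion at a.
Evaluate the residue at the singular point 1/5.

The residue is 8/27.

At the order-1 pole 1/5 set g(r) = (r - (1/5))*f(r) = 8/27.
Simple pole: residue = g(a) at a = 1/5, which is 8/27.


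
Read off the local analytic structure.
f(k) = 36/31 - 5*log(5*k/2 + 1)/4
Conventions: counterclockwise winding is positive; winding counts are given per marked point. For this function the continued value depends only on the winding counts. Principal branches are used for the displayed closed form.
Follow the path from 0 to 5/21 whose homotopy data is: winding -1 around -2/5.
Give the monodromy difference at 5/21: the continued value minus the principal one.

The rational part is single-valued and drops out of the difference; each branch term changes only by its own monodromy.
(-5/4)*log(1 - k/(-2/5)): each positive loop around -2/5 adds 2*pi*i to the log, so winding -1 contributes (-5/4)*(-1)*2*pi*i = (5/2)*pi*i.
Summing the contributions at k = 5/21 gives (5/2)*pi*i.

Continued minus principal equals (5/2)*pi*i.


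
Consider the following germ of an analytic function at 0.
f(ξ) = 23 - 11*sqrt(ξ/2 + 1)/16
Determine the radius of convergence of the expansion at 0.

The radius of convergence is 2.

Branch term (-11/16)*sqrt(1 - ξ/(-2)): its argument vanishes at ξ = -2, a square-root branch point, modulus 2.
The radius of convergence is the smallest modulus among the singular points: 2.


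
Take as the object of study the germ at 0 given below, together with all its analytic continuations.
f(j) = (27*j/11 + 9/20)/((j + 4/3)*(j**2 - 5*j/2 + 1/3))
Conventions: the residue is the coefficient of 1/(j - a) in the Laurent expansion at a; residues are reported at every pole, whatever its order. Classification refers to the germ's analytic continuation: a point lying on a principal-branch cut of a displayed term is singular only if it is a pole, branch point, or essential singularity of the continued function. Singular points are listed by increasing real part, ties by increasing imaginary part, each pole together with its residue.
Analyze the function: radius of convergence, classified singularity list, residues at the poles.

Denominator factor (j + 4/3): pole of order 1 at -4/3, modulus 4/3.
Denominator factor (j**2 - 5*j/2 + 1/3): discriminant 59/12, real irrational roots 5/4 + (1/12)*sqrt(177) and 5/4 - (1/12)*sqrt(177); poles of order 1, moduli 5/4 + (1/12)*sqrt(177) and 5/4 - (1/12)*sqrt(177).
The radius of convergence is the smallest modulus among the singular points: 5/4 - (1/12)*sqrt(177).
At the order-1 pole -4/3 set g(j) = (j - (-4/3))*f(j) = (27*j/11 + 9/20)/(j**2 - 5*j/2 + 1/3).
Simple pole: residue = g(a) at a = -4/3, which is -5589/10780.
The factor j**2 - 5*j/2 + 1/3 splits as (j - a)(j - a') with a = 5/4 - (1/12)*sqrt(177), a' = 5/4 + (1/12)*sqrt(177). At the order-1 pole a set g(j) = (j - a)*f(j) = [(27*j/11 + 9/20)/(j + 4/3)] / (j - a').
Simple pole: residue = g(a) at a = 5/4 - (1/12)*sqrt(177), which is 5589/21560 - (48087/1272040)*sqrt(177).
The factor j**2 - 5*j/2 + 1/3 splits as (j - a)(j - a') with a = 5/4 + (1/12)*sqrt(177), a' = 5/4 - (1/12)*sqrt(177). At the order-1 pole a set g(j) = (j - a)*f(j) = [(27*j/11 + 9/20)/(j + 4/3)] / (j - a').
Simple pole: residue = g(a) at a = 5/4 + (1/12)*sqrt(177), which is 5589/21560 + (48087/1272040)*sqrt(177).
List the singular points by increasing real part (a conjugate pair: the negative imaginary part first).

Radius of convergence at 0: 5/4 - (1/12)*sqrt(177).
At -4/3: a pole of order 1; residue -5589/10780.
At 5/4 - (1/12)*sqrt(177): a pole of order 1; residue 5589/21560 - (48087/1272040)*sqrt(177).
At 5/4 + (1/12)*sqrt(177): a pole of order 1; residue 5589/21560 + (48087/1272040)*sqrt(177).


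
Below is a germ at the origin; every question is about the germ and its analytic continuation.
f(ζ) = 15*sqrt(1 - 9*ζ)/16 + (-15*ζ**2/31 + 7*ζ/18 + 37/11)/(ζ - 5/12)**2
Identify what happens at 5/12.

The denominator factor ζ - 5/12 vanishes at 5/12 and appears to the power 2; the numerator there equals 506999/147312, nonzero, and no other factor vanishes.
The branch terms are analytic at this point.
Hence a pole whose order is the multiplicity, 2.

The point is a pole of order 2.


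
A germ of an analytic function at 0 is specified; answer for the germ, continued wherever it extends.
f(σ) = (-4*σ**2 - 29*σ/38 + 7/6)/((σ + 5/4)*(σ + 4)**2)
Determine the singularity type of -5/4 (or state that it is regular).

The point is a pole of order 1.

The denominator factor σ + 5/4 vanishes at -5/4 and appears to the power 1; the numerator there equals -1883/456, nonzero, and no other factor vanishes.
Hence a pole whose order is the multiplicity, 1.


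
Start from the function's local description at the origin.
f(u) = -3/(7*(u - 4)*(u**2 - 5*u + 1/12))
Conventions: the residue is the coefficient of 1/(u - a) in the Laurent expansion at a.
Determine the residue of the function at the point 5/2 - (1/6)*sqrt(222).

The factor u**2 - 5*u + 1/12 splits as (u - a)(u - a') with a = 5/2 - (1/6)*sqrt(222), a' = 5/2 + (1/6)*sqrt(222). At the order-1 pole a set g(u) = (u - a)*f(u) = [-3/(7*(u - 4))] / (u - a').
Simple pole: residue = g(a) at a = 5/2 - (1/6)*sqrt(222), which is -18/329 + (27/12173)*sqrt(222).

The residue is -18/329 + (27/12173)*sqrt(222).


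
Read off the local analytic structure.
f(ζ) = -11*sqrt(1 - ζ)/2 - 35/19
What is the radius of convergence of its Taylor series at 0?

Branch term (-11/2)*sqrt(1 - ζ/(1)): its argument vanishes at ζ = 1, a square-root branch point, modulus 1.
The radius of convergence is the smallest modulus among the singular points: 1.

The radius of convergence is 1.


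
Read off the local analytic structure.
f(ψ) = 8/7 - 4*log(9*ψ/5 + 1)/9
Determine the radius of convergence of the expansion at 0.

Branch term (-4/9)*log(1 - ψ/(-5/9)): its argument vanishes at ψ = -5/9, a logarithmic branch point, modulus 5/9.
The radius of convergence is the smallest modulus among the singular points: 5/9.

The radius of convergence is 5/9.


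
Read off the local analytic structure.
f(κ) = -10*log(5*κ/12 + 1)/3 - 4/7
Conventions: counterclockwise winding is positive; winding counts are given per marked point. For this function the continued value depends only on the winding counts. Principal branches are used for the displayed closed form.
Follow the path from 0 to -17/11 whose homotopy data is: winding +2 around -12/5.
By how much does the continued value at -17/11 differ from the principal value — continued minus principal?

Continued minus principal equals -(40/3)*pi*i.

The rational part is single-valued and drops out of the difference; each branch term changes only by its own monodromy.
(-10/3)*log(1 - κ/(-12/5)): each positive loop around -12/5 adds 2*pi*i to the log, so winding +2 contributes (-10/3)*(2)*2*pi*i = -(40/3)*pi*i.
Summing the contributions at κ = -17/11 gives -(40/3)*pi*i.


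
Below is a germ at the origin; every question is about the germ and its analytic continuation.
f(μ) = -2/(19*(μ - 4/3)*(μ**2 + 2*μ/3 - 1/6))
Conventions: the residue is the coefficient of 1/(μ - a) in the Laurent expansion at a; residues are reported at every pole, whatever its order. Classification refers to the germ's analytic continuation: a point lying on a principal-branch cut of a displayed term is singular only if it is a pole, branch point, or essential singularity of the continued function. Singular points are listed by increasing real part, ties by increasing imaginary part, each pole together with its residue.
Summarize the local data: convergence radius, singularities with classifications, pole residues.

Radius of convergence at 0: -1/3 + (1/6)*sqrt(10).
At -1/3 - (1/6)*sqrt(10): a pole of order 1; residue 2/95 - (2/95)*sqrt(10).
At -1/3 + (1/6)*sqrt(10): a pole of order 1; residue 2/95 + (2/95)*sqrt(10).
At 4/3: a pole of order 1; residue -4/95.

Denominator factor (μ - 4/3): pole of order 1 at 4/3, modulus 4/3.
Denominator factor (μ**2 + 2*μ/3 - 1/6): discriminant 10/9, real irrational roots -1/3 + (1/6)*sqrt(10) and -1/3 - (1/6)*sqrt(10); poles of order 1, moduli -1/3 + (1/6)*sqrt(10) and 1/3 + (1/6)*sqrt(10).
The radius of convergence is the smallest modulus among the singular points: -1/3 + (1/6)*sqrt(10).
The factor μ**2 + 2*μ/3 - 1/6 splits as (μ - a)(μ - a') with a = -1/3 - (1/6)*sqrt(10), a' = -1/3 + (1/6)*sqrt(10). At the order-1 pole a set g(μ) = (μ - a)*f(μ) = [-2/(19*(μ - 4/3))] / (μ - a').
Simple pole: residue = g(a) at a = -1/3 - (1/6)*sqrt(10), which is 2/95 - (2/95)*sqrt(10).
The factor μ**2 + 2*μ/3 - 1/6 splits as (μ - a)(μ - a') with a = -1/3 + (1/6)*sqrt(10), a' = -1/3 - (1/6)*sqrt(10). At the order-1 pole a set g(μ) = (μ - a)*f(μ) = [-2/(19*(μ - 4/3))] / (μ - a').
Simple pole: residue = g(a) at a = -1/3 + (1/6)*sqrt(10), which is 2/95 + (2/95)*sqrt(10).
At the order-1 pole 4/3 set g(μ) = (μ - (4/3))*f(μ) = -2/(19*(μ**2 + 2*μ/3 - 1/6)).
Simple pole: residue = g(a) at a = 4/3, which is -4/95.
List the singular points by increasing real part (a conjugate pair: the negative imaginary part first).


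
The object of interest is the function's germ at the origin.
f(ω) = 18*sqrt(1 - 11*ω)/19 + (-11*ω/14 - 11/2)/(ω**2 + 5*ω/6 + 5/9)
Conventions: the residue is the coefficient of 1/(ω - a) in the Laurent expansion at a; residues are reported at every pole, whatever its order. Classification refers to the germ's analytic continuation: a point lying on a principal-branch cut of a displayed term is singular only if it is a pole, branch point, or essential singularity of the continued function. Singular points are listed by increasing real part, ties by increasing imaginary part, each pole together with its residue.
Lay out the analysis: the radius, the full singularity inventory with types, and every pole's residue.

Radius of convergence at 0: 1/11.
At (-5/12) - ((1/12)*sqrt(55))*i: a pole of order 1; residue (-11/28) - ((79/140)*sqrt(55))*i.
At (-5/12) + ((1/12)*sqrt(55))*i: a pole of order 1; residue (-11/28) + ((79/140)*sqrt(55))*i.
At 1/11: an algebraic (square-root) branch point.

Denominator factor (ω**2 + 5*ω/6 + 5/9): discriminant -55/36, complex-conjugate roots (-5/12) + ((1/12)*sqrt(55))*i and (-5/12) - ((1/12)*sqrt(55))*i; poles of order 1, moduli (1/3)*sqrt(5) and (1/3)*sqrt(5).
Branch term (18/19)*sqrt(1 - ω/(1/11)): its argument vanishes at ω = 1/11, a square-root branch point, modulus 1/11.
The radius of convergence is the smallest modulus among the singular points: 1/11.
The branch term is analytic at (-5/12) - ((1/12)*sqrt(55))*i and contributes nothing to the residue; only the rational part matters.
The factor ω**2 + 5*ω/6 + 5/9 splits as (ω - a)(ω - a') with a = (-5/12) - ((1/12)*sqrt(55))*i, a' = (-5/12) + ((1/12)*sqrt(55))*i. At the order-1 pole a set g(ω) = (ω - a)*(rational part) = [-11*ω/14 - 11/2] / (ω - a').
Simple pole: residue = g(a) at a = (-5/12) - ((1/12)*sqrt(55))*i, which is (-11/28) - ((79/140)*sqrt(55))*i.
The branch term is analytic at (-5/12) + ((1/12)*sqrt(55))*i and contributes nothing to the residue; only the rational part matters.
The factor ω**2 + 5*ω/6 + 5/9 splits as (ω - a)(ω - a') with a = (-5/12) + ((1/12)*sqrt(55))*i, a' = (-5/12) - ((1/12)*sqrt(55))*i. At the order-1 pole a set g(ω) = (ω - a)*(rational part) = [-11*ω/14 - 11/2] / (ω - a').
Simple pole: residue = g(a) at a = (-5/12) + ((1/12)*sqrt(55))*i, which is (-11/28) + ((79/140)*sqrt(55))*i.
List the singular points by increasing real part (a conjugate pair: the negative imaginary part first).


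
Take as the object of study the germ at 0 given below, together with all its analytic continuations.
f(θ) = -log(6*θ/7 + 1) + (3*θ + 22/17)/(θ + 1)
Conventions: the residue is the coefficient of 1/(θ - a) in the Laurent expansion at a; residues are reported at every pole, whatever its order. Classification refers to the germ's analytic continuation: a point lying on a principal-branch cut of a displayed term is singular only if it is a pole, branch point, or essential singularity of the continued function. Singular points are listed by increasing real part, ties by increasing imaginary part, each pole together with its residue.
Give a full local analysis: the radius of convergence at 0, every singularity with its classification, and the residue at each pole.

Denominator factor (θ + 1): pole of order 1 at -1, modulus 1.
Branch term (-1)*log(1 - θ/(-7/6)): its argument vanishes at θ = -7/6, a logarithmic branch point, modulus 7/6.
The radius of convergence is the smallest modulus among the singular points: 1.
The branch term is analytic at -1 and contributes nothing to the residue; only the rational part matters.
At the order-1 pole -1 set g(θ) = (θ - (-1))*(rational part) = 3*θ + 22/17.
Simple pole: residue = g(a) at a = -1, which is -29/17.
List the singular points by increasing real part (a conjugate pair: the negative imaginary part first).

Radius of convergence at 0: 1.
At -7/6: a logarithmic branch point.
At -1: a pole of order 1; residue -29/17.


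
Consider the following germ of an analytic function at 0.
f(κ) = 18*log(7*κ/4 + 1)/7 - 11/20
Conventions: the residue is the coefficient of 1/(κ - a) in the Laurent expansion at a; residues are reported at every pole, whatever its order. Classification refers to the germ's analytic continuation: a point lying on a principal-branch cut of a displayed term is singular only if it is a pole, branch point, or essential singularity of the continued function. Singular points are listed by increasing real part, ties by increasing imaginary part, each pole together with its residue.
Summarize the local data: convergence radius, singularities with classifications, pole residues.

Branch term (18/7)*log(1 - κ/(-4/7)): its argument vanishes at κ = -4/7, a logarithmic branch point, modulus 4/7.
The radius of convergence is the smallest modulus among the singular points: 4/7.

Radius of convergence at 0: 4/7.
At -4/7: a logarithmic branch point.


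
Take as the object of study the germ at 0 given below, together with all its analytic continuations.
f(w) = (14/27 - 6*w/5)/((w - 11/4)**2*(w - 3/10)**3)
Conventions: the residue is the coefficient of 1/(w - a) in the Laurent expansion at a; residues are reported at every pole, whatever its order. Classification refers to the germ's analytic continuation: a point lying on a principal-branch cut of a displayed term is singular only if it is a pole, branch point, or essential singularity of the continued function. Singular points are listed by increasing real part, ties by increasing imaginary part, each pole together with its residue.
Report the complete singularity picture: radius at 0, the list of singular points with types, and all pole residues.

Radius of convergence at 0: 3/10.
At 3/10: a pole of order 3; residue -7782400/51883209.
At 11/4: a pole of order 2; residue 7782400/51883209.

Denominator factor (w - 11/4)^2: pole of order 2 at 11/4, modulus 11/4.
Denominator factor (w - 3/10)^3: pole of order 3 at 3/10, modulus 3/10.
The radius of convergence is the smallest modulus among the singular points: 3/10.
At the order-3 pole 3/10 set g(w) = (w - (3/10))^3*f(w) = (14/27 - 6*w/5)/(w - 11/4)**2.
Order-3 pole: residue = g''(a)/2; g''(3/10) = -15564800/51883209, so the residue is -7782400/51883209.
At the order-2 pole 11/4 set g(w) = (w - (11/4))^2*f(w) = (14/27 - 6*w/5)/(w - 3/10)**3.
Order-2 pole: residue = g'(a); g'(11/4) = 7782400/51883209, so the residue is 7782400/51883209.
List the singular points by increasing real part (a conjugate pair: the negative imaginary part first).


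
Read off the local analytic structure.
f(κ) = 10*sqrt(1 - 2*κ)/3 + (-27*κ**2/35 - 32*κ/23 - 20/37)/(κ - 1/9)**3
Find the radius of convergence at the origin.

The radius of convergence is 1/9.

Denominator factor (κ - 1/9)^3: pole of order 3 at 1/9, modulus 1/9.
Branch term (10/3)*sqrt(1 - κ/(1/2)): its argument vanishes at κ = 1/2, a square-root branch point, modulus 1/2.
The radius of convergence is the smallest modulus among the singular points: 1/9.


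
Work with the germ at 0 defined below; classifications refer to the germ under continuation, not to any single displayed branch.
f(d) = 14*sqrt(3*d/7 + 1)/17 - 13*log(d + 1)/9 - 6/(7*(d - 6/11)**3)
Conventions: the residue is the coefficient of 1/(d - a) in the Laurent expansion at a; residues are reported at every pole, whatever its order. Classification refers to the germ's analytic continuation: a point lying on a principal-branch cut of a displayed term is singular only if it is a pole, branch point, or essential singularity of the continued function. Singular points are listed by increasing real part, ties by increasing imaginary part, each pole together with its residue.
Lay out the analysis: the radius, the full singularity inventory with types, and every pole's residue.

Radius of convergence at 0: 6/11.
At -7/3: an algebraic (square-root) branch point.
At -1: a logarithmic branch point.
At 6/11: a pole of order 3; residue 0.

Denominator factor (d - 6/11)^3: pole of order 3 at 6/11, modulus 6/11.
Branch term (14/17)*sqrt(1 - d/(-7/3)): its argument vanishes at d = -7/3, a square-root branch point, modulus 7/3.
Branch term (-13/9)*log(1 - d/(-1)): its argument vanishes at d = -1, a logarithmic branch point, modulus 1.
The radius of convergence is the smallest modulus among the singular points: 6/11.
The branch terms are analytic at 6/11 and contribute nothing to the residue; only the rational part matters.
At the order-3 pole 6/11 set g(d) = (d - (6/11))^3*(rational part) = -6/7.
Order-3 pole: residue = g''(a)/2; g''(6/11) = 0, so the residue is 0.
List the singular points by increasing real part (a conjugate pair: the negative imaginary part first).


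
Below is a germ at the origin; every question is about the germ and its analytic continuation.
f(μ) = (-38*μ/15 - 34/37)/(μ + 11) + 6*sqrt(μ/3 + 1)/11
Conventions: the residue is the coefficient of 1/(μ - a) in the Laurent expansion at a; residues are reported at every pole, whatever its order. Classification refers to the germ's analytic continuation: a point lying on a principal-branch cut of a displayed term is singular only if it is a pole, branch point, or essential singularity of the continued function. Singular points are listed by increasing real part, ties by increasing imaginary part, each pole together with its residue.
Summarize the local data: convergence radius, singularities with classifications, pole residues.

Denominator factor (μ + 11): pole of order 1 at -11, modulus 11.
Branch term (6/11)*sqrt(1 - μ/(-3)): its argument vanishes at μ = -3, a square-root branch point, modulus 3.
The radius of convergence is the smallest modulus among the singular points: 3.
The branch term is analytic at -11 and contributes nothing to the residue; only the rational part matters.
At the order-1 pole -11 set g(μ) = (μ - (-11))*(rational part) = -38*μ/15 - 34/37.
Simple pole: residue = g(a) at a = -11, which is 14956/555.
List the singular points by increasing real part (a conjugate pair: the negative imaginary part first).

Radius of convergence at 0: 3.
At -11: a pole of order 1; residue 14956/555.
At -3: an algebraic (square-root) branch point.


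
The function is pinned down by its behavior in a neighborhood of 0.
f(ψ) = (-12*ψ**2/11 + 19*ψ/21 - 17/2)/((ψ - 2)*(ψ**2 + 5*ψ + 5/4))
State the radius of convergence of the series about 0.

The radius of convergence is 5/2 - sqrt(5).

Denominator factor (ψ**2 + 5*ψ + 5/4): discriminant 20, real irrational roots -5/2 + sqrt(5) and -5/2 - sqrt(5); poles of order 1, moduli 5/2 - sqrt(5) and 5/2 + sqrt(5).
Denominator factor (ψ - 2): pole of order 1 at 2, modulus 2.
The radius of convergence is the smallest modulus among the singular points: 5/2 - sqrt(5).


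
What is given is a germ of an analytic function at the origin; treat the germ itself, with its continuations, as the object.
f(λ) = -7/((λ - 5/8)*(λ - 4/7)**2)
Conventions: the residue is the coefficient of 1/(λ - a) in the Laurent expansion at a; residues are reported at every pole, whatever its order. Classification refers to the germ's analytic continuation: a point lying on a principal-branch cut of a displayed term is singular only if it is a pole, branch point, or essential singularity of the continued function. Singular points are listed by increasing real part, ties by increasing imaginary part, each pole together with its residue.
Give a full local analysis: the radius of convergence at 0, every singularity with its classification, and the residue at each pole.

Radius of convergence at 0: 4/7.
At 4/7: a pole of order 2; residue 21952/9.
At 5/8: a pole of order 1; residue -21952/9.

Denominator factor (λ - 5/8): pole of order 1 at 5/8, modulus 5/8.
Denominator factor (λ - 4/7)^2: pole of order 2 at 4/7, modulus 4/7.
The radius of convergence is the smallest modulus among the singular points: 4/7.
At the order-2 pole 4/7 set g(λ) = (λ - (4/7))^2*f(λ) = -7/(λ - 5/8).
Order-2 pole: residue = g'(a); g'(4/7) = 21952/9, so the residue is 21952/9.
At the order-1 pole 5/8 set g(λ) = (λ - (5/8))*f(λ) = -7/(λ - 4/7)**2.
Simple pole: residue = g(a) at a = 5/8, which is -21952/9.
List the singular points by increasing real part (a conjugate pair: the negative imaginary part first).


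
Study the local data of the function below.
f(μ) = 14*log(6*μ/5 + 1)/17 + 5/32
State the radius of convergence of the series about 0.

The radius of convergence is 5/6.

Branch term (14/17)*log(1 - μ/(-5/6)): its argument vanishes at μ = -5/6, a logarithmic branch point, modulus 5/6.
The radius of convergence is the smallest modulus among the singular points: 5/6.


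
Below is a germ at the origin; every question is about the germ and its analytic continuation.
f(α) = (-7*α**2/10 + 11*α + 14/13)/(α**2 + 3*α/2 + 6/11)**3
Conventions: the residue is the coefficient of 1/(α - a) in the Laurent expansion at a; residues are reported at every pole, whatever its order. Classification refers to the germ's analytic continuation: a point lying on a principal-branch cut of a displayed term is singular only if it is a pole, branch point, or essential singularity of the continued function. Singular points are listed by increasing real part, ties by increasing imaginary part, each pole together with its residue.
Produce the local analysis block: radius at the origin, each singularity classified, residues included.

Radius of convergence at 0: 3/4 - (1/44)*sqrt(33).
At -3/4 - (1/44)*sqrt(33): a pole of order 3; residue (3806836/585)*sqrt(33).
At -3/4 + (1/44)*sqrt(33): a pole of order 3; residue -(3806836/585)*sqrt(33).

Denominator factor (α**2 + 3*α/2 + 6/11)^3: discriminant 3/44, real irrational roots -3/4 + (1/44)*sqrt(33) and -3/4 - (1/44)*sqrt(33); poles of order 3, moduli 3/4 - (1/44)*sqrt(33) and 3/4 + (1/44)*sqrt(33).
The radius of convergence is the smallest modulus among the singular points: 3/4 - (1/44)*sqrt(33).
The factor α**2 + 3*α/2 + 6/11 splits as (α - a)(α - a') with a = -3/4 - (1/44)*sqrt(33), a' = -3/4 + (1/44)*sqrt(33). At the order-3 pole a set g(α) = (α - a)^3*f(α) = [-7*α**2/10 + 11*α + 14/13] / (α - a')^3.
Order-3 pole: residue = g''(a)/2; g''(-3/4 - (1/44)*sqrt(33)) = (7613672/585)*sqrt(33), so the residue is (3806836/585)*sqrt(33).
The factor α**2 + 3*α/2 + 6/11 splits as (α - a)(α - a') with a = -3/4 + (1/44)*sqrt(33), a' = -3/4 - (1/44)*sqrt(33). At the order-3 pole a set g(α) = (α - a)^3*f(α) = [-7*α**2/10 + 11*α + 14/13] / (α - a')^3.
Order-3 pole: residue = g''(a)/2; g''(-3/4 + (1/44)*sqrt(33)) = -(7613672/585)*sqrt(33), so the residue is -(3806836/585)*sqrt(33).
List the singular points by increasing real part (a conjugate pair: the negative imaginary part first).


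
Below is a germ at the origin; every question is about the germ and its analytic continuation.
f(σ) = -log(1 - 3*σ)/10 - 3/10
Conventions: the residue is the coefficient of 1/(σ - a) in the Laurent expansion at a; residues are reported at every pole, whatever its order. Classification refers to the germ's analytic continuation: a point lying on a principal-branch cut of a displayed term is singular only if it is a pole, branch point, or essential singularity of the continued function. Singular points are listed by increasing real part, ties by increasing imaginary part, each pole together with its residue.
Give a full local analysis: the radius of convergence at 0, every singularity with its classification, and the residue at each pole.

Branch term (-1/10)*log(1 - σ/(1/3)): its argument vanishes at σ = 1/3, a logarithmic branch point, modulus 1/3.
The radius of convergence is the smallest modulus among the singular points: 1/3.

Radius of convergence at 0: 1/3.
At 1/3: a logarithmic branch point.


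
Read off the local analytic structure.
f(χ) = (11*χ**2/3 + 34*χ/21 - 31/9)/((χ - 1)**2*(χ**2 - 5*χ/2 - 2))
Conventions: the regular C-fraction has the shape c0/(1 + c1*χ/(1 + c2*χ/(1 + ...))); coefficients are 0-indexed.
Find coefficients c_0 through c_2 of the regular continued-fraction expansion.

Taylor coefficients (expand at 0): a_0 = 31/18, a_1 = 27/56, a_2 = 3977/2016.
c0 = a_0 = 31/18. Peel one level at a time: if S = 1 + c*χ/S' with S'(0) = 1, then c is the χ-coefficient of S and S' = c*χ/(S - 1).
S_1 = c0/f = 1 + (-243/868)*χ + (-100495/94178)*χ^2 + ...; c1 = -243/868.
S_2 = c1*χ/(S_1 - 1) = 1 + (-200990/52731)*χ + ...; c2 = -200990/52731.

The regular C-fraction coefficients are [31/18, -243/868, -200990/52731].


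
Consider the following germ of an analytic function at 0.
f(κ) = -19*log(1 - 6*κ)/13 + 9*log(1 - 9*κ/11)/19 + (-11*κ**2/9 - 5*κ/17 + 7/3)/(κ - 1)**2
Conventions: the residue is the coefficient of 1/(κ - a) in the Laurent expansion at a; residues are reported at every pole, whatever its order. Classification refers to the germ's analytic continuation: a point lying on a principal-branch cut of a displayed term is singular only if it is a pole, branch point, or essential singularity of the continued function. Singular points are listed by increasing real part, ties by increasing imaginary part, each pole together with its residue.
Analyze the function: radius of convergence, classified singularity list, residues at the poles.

Denominator factor (κ - 1)^2: pole of order 2 at 1, modulus 1.
Branch term (9/19)*log(1 - κ/(11/9)): its argument vanishes at κ = 11/9, a logarithmic branch point, modulus 11/9.
Branch term (-19/13)*log(1 - κ/(1/6)): its argument vanishes at κ = 1/6, a logarithmic branch point, modulus 1/6.
The radius of convergence is the smallest modulus among the singular points: 1/6.
The branch terms are analytic at 1 and contribute nothing to the residue; only the rational part matters.
At the order-2 pole 1 set g(κ) = (κ - (1))^2*(rational part) = -11*κ**2/9 - 5*κ/17 + 7/3.
Order-2 pole: residue = g'(a); g'(1) = -419/153, so the residue is -419/153.
List the singular points by increasing real part (a conjugate pair: the negative imaginary part first).

Radius of convergence at 0: 1/6.
At 1/6: a logarithmic branch point.
At 1: a pole of order 2; residue -419/153.
At 11/9: a logarithmic branch point.


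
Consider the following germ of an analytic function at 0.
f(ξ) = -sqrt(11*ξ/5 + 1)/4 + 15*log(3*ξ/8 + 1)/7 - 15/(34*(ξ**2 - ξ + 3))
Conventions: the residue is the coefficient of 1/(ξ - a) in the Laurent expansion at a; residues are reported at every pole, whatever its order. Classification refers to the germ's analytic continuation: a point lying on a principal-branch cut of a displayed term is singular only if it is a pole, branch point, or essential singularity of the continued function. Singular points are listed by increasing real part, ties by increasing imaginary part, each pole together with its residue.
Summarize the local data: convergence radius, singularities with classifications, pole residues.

Denominator factor (ξ**2 - ξ + 3): discriminant -11, complex-conjugate roots (1/2) + ((1/2)*sqrt(11))*i and (1/2) - ((1/2)*sqrt(11))*i; poles of order 1, moduli sqrt(3) and sqrt(3).
Branch term (-1/4)*sqrt(1 - ξ/(-5/11)): its argument vanishes at ξ = -5/11, a square-root branch point, modulus 5/11.
Branch term (15/7)*log(1 - ξ/(-8/3)): its argument vanishes at ξ = -8/3, a logarithmic branch point, modulus 8/3.
The radius of convergence is the smallest modulus among the singular points: 5/11.
The branch terms are analytic at (1/2) - ((1/2)*sqrt(11))*i and contribute nothing to the residue; only the rational part matters.
The factor ξ**2 - ξ + 3 splits as (ξ - a)(ξ - a') with a = (1/2) - ((1/2)*sqrt(11))*i, a' = (1/2) + ((1/2)*sqrt(11))*i. At the order-1 pole a set g(ξ) = (ξ - a)*(rational part) = [-15/34] / (ξ - a').
Simple pole: residue = g(a) at a = (1/2) - ((1/2)*sqrt(11))*i, which is -((15/374)*sqrt(11))*i.
The branch terms are analytic at (1/2) + ((1/2)*sqrt(11))*i and contribute nothing to the residue; only the rational part matters.
The factor ξ**2 - ξ + 3 splits as (ξ - a)(ξ - a') with a = (1/2) + ((1/2)*sqrt(11))*i, a' = (1/2) - ((1/2)*sqrt(11))*i. At the order-1 pole a set g(ξ) = (ξ - a)*(rational part) = [-15/34] / (ξ - a').
Simple pole: residue = g(a) at a = (1/2) + ((1/2)*sqrt(11))*i, which is ((15/374)*sqrt(11))*i.
List the singular points by increasing real part (a conjugate pair: the negative imaginary part first).

Radius of convergence at 0: 5/11.
At -8/3: a logarithmic branch point.
At -5/11: an algebraic (square-root) branch point.
At (1/2) - ((1/2)*sqrt(11))*i: a pole of order 1; residue -((15/374)*sqrt(11))*i.
At (1/2) + ((1/2)*sqrt(11))*i: a pole of order 1; residue ((15/374)*sqrt(11))*i.


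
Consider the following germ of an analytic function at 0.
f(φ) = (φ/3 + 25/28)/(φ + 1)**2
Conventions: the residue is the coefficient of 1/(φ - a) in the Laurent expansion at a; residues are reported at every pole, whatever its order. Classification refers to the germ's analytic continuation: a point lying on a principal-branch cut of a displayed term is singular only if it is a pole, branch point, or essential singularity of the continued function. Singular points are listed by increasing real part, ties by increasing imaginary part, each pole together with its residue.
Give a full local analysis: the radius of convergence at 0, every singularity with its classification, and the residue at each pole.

Radius of convergence at 0: 1.
At -1: a pole of order 2; residue 1/3.

Denominator factor (φ + 1)^2: pole of order 2 at -1, modulus 1.
The radius of convergence is the smallest modulus among the singular points: 1.
At the order-2 pole -1 set g(φ) = (φ - (-1))^2*f(φ) = φ/3 + 25/28.
Order-2 pole: residue = g'(a); g'(-1) = 1/3, so the residue is 1/3.


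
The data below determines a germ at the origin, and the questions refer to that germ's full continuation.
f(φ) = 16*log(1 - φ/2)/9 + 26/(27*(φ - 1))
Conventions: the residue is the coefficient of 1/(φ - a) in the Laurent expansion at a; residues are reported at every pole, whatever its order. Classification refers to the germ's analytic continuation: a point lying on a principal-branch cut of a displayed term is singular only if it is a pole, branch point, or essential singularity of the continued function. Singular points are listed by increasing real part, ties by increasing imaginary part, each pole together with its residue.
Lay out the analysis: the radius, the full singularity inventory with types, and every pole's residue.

Denominator factor (φ - 1): pole of order 1 at 1, modulus 1.
Branch term (16/9)*log(1 - φ/(2)): its argument vanishes at φ = 2, a logarithmic branch point, modulus 2.
The radius of convergence is the smallest modulus among the singular points: 1.
The branch term is analytic at 1 and contributes nothing to the residue; only the rational part matters.
At the order-1 pole 1 set g(φ) = (φ - (1))*(rational part) = 26/27.
Simple pole: residue = g(a) at a = 1, which is 26/27.
List the singular points by increasing real part (a conjugate pair: the negative imaginary part first).

Radius of convergence at 0: 1.
At 1: a pole of order 1; residue 26/27.
At 2: a logarithmic branch point.


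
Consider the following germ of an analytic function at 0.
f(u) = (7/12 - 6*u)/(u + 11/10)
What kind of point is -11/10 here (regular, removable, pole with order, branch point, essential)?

The point is a pole of order 1.

The denominator factor u + 11/10 vanishes at -11/10 and appears to the power 1; the numerator there equals 431/60, nonzero, and no other factor vanishes.
Hence a pole whose order is the multiplicity, 1.


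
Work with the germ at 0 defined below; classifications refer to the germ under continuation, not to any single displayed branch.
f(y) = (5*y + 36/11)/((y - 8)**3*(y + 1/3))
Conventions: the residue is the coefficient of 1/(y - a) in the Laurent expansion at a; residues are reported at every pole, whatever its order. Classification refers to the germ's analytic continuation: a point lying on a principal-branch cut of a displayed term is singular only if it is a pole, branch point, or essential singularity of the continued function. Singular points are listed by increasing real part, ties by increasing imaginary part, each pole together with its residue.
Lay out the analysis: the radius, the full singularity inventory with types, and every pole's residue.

Radius of convergence at 0: 1/3.
At -1/3: a pole of order 1; residue -477/171875.
At 8: a pole of order 3; residue 477/171875.

Denominator factor (y - 8)^3: pole of order 3 at 8, modulus 8.
Denominator factor (y + 1/3): pole of order 1 at -1/3, modulus 1/3.
The radius of convergence is the smallest modulus among the singular points: 1/3.
At the order-1 pole -1/3 set g(y) = (y - (-1/3))*f(y) = (5*y + 36/11)/(y - 8)**3.
Simple pole: residue = g(a) at a = -1/3, which is -477/171875.
At the order-3 pole 8 set g(y) = (y - (8))^3*f(y) = (5*y + 36/11)/(y + 1/3).
Order-3 pole: residue = g''(a)/2; g''(8) = 954/171875, so the residue is 477/171875.
List the singular points by increasing real part (a conjugate pair: the negative imaginary part first).


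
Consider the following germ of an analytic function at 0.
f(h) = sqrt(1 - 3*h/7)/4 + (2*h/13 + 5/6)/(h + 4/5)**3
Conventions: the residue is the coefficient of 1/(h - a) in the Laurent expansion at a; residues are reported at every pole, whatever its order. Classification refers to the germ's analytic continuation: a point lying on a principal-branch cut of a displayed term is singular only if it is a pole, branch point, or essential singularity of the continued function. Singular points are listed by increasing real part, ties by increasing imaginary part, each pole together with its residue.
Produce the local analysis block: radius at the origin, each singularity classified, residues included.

Denominator factor (h + 4/5)^3: pole of order 3 at -4/5, modulus 4/5.
Branch term (1/4)*sqrt(1 - h/(7/3)): its argument vanishes at h = 7/3, a square-root branch point, modulus 7/3.
The radius of convergence is the smallest modulus among the singular points: 4/5.
The branch term is analytic at -4/5 and contributes nothing to the residue; only the rational part matters.
At the order-3 pole -4/5 set g(h) = (h - (-4/5))^3*(rational part) = 2*h/13 + 5/6.
Order-3 pole: residue = g''(a)/2; g''(-4/5) = 0, so the residue is 0.
List the singular points by increasing real part (a conjugate pair: the negative imaginary part first).

Radius of convergence at 0: 4/5.
At -4/5: a pole of order 3; residue 0.
At 7/3: an algebraic (square-root) branch point.


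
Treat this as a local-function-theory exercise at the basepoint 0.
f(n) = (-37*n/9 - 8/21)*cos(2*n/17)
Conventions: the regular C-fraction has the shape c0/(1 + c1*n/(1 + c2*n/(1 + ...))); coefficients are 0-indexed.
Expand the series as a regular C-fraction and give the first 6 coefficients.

Taylor coefficients (expand at 0): a_0 = -8/21, a_1 = -37/9, a_2 = 16/6069, a_3 = 74/2601, a_4 = -16/5261823, a_5 = -74/2255067.
c0 = a_0 = -8/21. Peel one level at a time: if S = 1 + c*n/S' with S'(0) = 1, then c is the n-coefficient of S and S' = c*n/(S - 1).
S_1 = c0/f = 1 + (-259/24)*n + (19387561/166464)*n^2 + ...; c1 = -259/24.
S_2 = c1*n/(S_1 - 1) = 1 + (19387561/1796424)*n + (38775122/5602672201)*n^2 + ...; c2 = 19387561/1796424.
S_3 = c2*n/(S_2 - 1) = 1 + (-48/74851)*n + (-1920/5603005129)*n^2 + ...; c3 = -48/74851.
S_4 = c3*n/(S_3 - 1) = 1 + (-10360/19387561)*n + (-6502362908405/1127632564586163)*n^2 + ...; c4 = -10360/19387561.
S_5 = c4*n/(S_4 - 1) = 1 + (-5021129659/465301464)*n + ...; c5 = -5021129659/465301464.

The regular C-fraction coefficients are [-8/21, -259/24, 19387561/1796424, -48/74851, -10360/19387561, -5021129659/465301464].


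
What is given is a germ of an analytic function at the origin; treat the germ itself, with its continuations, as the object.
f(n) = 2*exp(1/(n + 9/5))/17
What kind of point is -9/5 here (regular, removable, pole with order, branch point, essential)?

The point is an essential singularity.

The exponent 1/(n - (-9/5)) has a pole at -9/5, so exp(1/(n - (-9/5))) takes every nonzero value near it: an essential singularity (not a pole of any order).


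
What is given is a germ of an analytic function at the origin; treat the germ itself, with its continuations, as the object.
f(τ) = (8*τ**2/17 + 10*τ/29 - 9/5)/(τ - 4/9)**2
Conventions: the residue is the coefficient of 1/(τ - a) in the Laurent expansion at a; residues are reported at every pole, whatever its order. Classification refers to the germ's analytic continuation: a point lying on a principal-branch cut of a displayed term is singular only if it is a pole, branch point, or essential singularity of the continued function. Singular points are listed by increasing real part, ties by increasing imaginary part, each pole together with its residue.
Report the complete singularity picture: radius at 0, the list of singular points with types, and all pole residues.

Radius of convergence at 0: 4/9.
At 4/9: a pole of order 2; residue 3386/4437.

Denominator factor (τ - 4/9)^2: pole of order 2 at 4/9, modulus 4/9.
The radius of convergence is the smallest modulus among the singular points: 4/9.
At the order-2 pole 4/9 set g(τ) = (τ - (4/9))^2*f(τ) = 8*τ**2/17 + 10*τ/29 - 9/5.
Order-2 pole: residue = g'(a); g'(4/9) = 3386/4437, so the residue is 3386/4437.
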